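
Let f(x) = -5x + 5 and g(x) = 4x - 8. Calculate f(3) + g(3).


-6


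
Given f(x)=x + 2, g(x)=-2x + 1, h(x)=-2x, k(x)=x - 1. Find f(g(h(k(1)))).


k(1) = 0
h(0) = 0
g(0) = 1
f(1) = 3

3


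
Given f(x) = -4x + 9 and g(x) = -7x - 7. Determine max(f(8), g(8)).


f(8) = -23
g(8) = -63
max = -23

-23


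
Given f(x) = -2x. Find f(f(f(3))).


f(3) = -6
f(-6) = 12
f(12) = -24

-24


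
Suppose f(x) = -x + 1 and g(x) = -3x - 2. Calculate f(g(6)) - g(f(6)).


8


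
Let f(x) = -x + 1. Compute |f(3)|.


f(3) = -2
|-2| = 2

2


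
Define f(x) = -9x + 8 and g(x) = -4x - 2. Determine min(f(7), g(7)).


-55


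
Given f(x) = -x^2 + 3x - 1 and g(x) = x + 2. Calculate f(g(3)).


g(3) = 5
f(5) = (-1)*(5)^2 + 3*(5) - 1 = -11

-11


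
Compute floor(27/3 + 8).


27/3 = 9
9 + 8 = 17
floor(17) = 17

17


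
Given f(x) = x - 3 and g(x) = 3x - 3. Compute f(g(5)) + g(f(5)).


f(g(5)) = 9
g(f(5)) = 3
Sum = 12

12


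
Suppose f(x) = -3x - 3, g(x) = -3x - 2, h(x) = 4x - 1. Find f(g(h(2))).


66


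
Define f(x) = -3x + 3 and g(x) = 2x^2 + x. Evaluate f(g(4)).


g(4) = 36
f(36) = -105

-105


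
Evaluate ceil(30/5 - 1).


30/5 = 6
6 - 1 = 5
ceil(5) = 5

5


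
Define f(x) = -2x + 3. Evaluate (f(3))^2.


f(3) = -3
(-3)^2 = 9

9


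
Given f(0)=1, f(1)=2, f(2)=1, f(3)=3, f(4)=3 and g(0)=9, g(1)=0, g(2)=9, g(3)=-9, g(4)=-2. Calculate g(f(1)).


f(1) = 2
g(2) = 9

9


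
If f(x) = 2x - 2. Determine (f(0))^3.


-8


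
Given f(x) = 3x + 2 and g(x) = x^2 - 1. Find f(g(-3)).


g(-3) = 8
f(8) = 26

26


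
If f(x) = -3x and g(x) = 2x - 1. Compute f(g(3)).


g(3) = 5
f(5) = -15

-15


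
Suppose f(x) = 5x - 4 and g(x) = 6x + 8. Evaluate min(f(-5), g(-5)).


f(-5) = -29
g(-5) = -22
min = -29

-29


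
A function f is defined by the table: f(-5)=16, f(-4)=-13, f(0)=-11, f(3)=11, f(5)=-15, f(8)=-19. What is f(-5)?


16


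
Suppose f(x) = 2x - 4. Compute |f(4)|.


f(4) = 4
|4| = 4

4


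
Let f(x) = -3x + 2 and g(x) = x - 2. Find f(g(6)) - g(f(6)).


8


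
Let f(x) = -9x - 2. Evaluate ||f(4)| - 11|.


f(4) = -38
|-38| = 38
|38 - 11| = 27

27


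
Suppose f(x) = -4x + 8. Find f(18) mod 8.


f(18) = -64
-64 mod 8 = 0

0


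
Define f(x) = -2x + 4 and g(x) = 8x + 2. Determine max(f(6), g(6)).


50


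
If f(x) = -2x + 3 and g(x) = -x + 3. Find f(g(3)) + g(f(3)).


f(g(3)) = 3
g(f(3)) = 6
Sum = 9

9


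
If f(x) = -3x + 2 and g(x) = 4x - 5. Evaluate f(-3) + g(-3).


-6


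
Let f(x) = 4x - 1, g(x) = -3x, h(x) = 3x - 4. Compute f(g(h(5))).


h(5) = 11
g(11) = -33
f(-33) = -133

-133


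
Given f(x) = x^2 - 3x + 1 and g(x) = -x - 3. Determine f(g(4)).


g(4) = -7
f(-7) = 1*(-7)^2 - 3*(-7) + 1 = 71

71


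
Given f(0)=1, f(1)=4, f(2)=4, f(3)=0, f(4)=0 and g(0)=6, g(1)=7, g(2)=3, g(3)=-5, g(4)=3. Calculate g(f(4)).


f(4) = 0
g(0) = 6

6


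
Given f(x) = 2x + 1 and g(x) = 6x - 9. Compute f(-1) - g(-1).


f(-1) = -1
g(-1) = -15
Difference = 14

14


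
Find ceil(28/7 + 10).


28/7 = 4
4 + 10 = 14
ceil(14) = 14

14


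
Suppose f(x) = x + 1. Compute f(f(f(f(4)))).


f(4) = 5
f(5) = 6
f(6) = 7
f(7) = 8

8


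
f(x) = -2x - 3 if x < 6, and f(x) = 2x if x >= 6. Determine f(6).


6 satisfies x >= 6
f(6) = 12

12


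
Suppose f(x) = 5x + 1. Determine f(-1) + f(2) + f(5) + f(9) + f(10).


f(-1) = -4
f(2) = 11
f(5) = 26
f(9) = 46
f(10) = 51
Sum = 130

130


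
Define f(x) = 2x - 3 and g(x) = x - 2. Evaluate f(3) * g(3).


f(3) = 3
g(3) = 1
Product = 3

3


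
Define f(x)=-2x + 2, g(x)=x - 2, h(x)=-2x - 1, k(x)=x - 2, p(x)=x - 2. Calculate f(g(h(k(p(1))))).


p(1) = -1
k(-1) = -3
h(-3) = 5
g(5) = 3
f(3) = -4

-4


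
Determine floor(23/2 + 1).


23/2 = 11.5
11.5 + 1 = 12.5
floor(12.5) = 12

12


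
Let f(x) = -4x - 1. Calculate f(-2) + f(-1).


f(-2) = 7
f(-1) = 3
Sum = 10

10


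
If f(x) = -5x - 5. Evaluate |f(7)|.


40


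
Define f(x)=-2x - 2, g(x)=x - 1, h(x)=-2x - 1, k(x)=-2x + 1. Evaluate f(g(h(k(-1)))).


k(-1) = 3
h(3) = -7
g(-7) = -8
f(-8) = 14

14


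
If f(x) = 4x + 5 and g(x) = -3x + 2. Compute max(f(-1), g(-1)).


f(-1) = 1
g(-1) = 5
max = 5

5


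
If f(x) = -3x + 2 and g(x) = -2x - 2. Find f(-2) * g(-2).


f(-2) = 8
g(-2) = 2
Product = 16

16


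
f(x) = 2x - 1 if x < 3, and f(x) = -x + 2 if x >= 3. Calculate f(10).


10 satisfies x >= 3
f(10) = -8

-8


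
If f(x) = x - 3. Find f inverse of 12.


Solve x - 3 = 12
x = (12 + 3) / 1 = 15

15


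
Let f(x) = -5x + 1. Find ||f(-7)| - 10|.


f(-7) = 36
|36| = 36
|36 - 10| = 26

26


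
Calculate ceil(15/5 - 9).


15/5 = 3
3 - 9 = -6
ceil(-6) = -6

-6


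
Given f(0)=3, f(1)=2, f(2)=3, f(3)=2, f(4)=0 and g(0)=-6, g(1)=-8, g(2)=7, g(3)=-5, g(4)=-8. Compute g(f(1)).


f(1) = 2
g(2) = 7

7


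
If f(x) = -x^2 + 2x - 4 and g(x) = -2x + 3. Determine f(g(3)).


-19


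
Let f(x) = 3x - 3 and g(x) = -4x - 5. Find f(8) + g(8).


-16


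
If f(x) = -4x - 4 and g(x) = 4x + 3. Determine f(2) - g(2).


f(2) = -12
g(2) = 11
Difference = -23

-23


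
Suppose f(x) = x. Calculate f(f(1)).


f(1) = 1
f(1) = 1

1


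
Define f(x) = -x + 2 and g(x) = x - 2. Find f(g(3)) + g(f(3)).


f(g(3)) = 1
g(f(3)) = -3
Sum = -2

-2


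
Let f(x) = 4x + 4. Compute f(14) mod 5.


f(14) = 60
60 mod 5 = 0

0


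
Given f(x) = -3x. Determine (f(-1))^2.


9


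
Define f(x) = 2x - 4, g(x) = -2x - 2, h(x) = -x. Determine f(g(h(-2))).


h(-2) = 2
g(2) = -6
f(-6) = -16

-16


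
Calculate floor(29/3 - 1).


29/3 = 9.6667
9.6667 - 1 = 8.6667
floor(8.6667) = 8

8


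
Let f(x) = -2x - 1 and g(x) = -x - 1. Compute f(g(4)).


g(4) = -5
f(-5) = 9

9


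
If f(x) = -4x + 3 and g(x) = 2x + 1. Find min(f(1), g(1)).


f(1) = -1
g(1) = 3
min = -1

-1


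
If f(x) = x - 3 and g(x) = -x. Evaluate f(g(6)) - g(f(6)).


f(g(6)) = -9
g(f(6)) = -3
Difference = -6

-6


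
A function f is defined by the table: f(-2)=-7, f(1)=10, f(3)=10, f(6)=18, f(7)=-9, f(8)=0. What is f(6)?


Reading from the table at x = 6

18


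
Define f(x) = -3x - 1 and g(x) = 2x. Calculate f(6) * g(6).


f(6) = -19
g(6) = 12
Product = -228

-228


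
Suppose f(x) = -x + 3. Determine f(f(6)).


f(6) = -3
f(-3) = 6

6


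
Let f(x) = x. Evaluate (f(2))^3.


f(2) = 2
(2)^3 = 8

8


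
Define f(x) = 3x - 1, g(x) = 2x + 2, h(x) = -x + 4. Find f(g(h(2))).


h(2) = 2
g(2) = 6
f(6) = 17

17


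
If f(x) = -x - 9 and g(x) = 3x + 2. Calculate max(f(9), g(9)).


f(9) = -18
g(9) = 29
max = 29

29


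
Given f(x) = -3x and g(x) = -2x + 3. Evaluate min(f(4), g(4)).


f(4) = -12
g(4) = -5
min = -12

-12


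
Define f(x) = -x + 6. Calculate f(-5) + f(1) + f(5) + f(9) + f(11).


f(-5) = 11
f(1) = 5
f(5) = 1
f(9) = -3
f(11) = -5
Sum = 9

9


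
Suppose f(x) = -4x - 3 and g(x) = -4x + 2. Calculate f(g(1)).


g(1) = -2
f(-2) = 5

5


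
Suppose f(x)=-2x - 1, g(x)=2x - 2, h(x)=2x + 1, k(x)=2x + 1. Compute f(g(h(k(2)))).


k(2) = 5
h(5) = 11
g(11) = 20
f(20) = -41

-41


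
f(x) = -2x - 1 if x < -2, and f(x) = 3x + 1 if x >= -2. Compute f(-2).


-2 satisfies x >= -2
f(-2) = -5

-5


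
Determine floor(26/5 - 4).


1


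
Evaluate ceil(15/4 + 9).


15/4 = 3.75
3.75 + 9 = 12.75
ceil(12.75) = 13

13


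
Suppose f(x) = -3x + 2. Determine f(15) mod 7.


f(15) = -43
-43 mod 7 = 6

6


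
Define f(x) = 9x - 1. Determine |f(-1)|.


10


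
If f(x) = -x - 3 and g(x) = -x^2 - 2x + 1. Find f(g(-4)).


g(-4) = -7
f(-7) = 4

4


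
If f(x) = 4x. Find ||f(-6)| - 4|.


20


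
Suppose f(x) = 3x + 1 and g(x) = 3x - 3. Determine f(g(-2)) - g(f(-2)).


-8


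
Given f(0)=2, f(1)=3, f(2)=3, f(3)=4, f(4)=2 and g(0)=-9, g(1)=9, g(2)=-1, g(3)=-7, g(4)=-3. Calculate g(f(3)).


f(3) = 4
g(4) = -3

-3


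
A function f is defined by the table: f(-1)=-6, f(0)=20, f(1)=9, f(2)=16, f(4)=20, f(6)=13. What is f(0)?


Reading from the table at x = 0

20


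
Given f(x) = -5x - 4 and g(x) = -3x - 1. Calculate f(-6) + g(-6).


f(-6) = 26
g(-6) = 17
Sum = 43

43


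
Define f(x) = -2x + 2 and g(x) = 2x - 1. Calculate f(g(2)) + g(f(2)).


-9


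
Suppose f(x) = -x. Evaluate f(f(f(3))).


-3


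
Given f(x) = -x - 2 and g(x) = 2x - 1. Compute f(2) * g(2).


f(2) = -4
g(2) = 3
Product = -12

-12


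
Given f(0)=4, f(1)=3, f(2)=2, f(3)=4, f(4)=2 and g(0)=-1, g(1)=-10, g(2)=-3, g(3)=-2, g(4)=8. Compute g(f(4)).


f(4) = 2
g(2) = -3

-3


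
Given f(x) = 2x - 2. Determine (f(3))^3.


64


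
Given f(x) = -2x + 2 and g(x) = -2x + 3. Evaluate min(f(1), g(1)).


0


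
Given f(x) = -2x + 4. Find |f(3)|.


f(3) = -2
|-2| = 2

2


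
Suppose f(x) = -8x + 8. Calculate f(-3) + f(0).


40


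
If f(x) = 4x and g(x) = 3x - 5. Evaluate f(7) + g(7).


f(7) = 28
g(7) = 16
Sum = 44

44


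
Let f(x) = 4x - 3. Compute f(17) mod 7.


f(17) = 65
65 mod 7 = 2

2


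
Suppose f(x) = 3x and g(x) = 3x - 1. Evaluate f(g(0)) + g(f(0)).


f(g(0)) = -3
g(f(0)) = -1
Sum = -4

-4


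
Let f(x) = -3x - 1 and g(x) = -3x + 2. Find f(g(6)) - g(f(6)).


-12


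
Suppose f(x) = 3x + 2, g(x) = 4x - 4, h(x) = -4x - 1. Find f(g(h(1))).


h(1) = -5
g(-5) = -24
f(-24) = -70

-70


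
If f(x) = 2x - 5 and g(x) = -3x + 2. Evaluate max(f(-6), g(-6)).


f(-6) = -17
g(-6) = 20
max = 20

20


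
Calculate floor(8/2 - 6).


8/2 = 4
4 - 6 = -2
floor(-2) = -2

-2


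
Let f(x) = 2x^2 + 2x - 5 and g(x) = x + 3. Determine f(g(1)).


35


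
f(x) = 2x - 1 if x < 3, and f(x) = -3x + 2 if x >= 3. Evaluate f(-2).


-2 satisfies x < 3
f(-2) = -5

-5


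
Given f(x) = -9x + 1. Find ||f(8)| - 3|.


f(8) = -71
|-71| = 71
|71 - 3| = 68

68


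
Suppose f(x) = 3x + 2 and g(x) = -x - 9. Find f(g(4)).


g(4) = -13
f(-13) = -37

-37


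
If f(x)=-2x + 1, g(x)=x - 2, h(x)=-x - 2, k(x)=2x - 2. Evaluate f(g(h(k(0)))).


k(0) = -2
h(-2) = 0
g(0) = -2
f(-2) = 5

5


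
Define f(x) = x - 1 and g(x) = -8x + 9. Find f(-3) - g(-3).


f(-3) = -4
g(-3) = 33
Difference = -37

-37


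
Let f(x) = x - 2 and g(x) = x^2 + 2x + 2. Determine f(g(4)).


g(4) = 26
f(26) = 24

24


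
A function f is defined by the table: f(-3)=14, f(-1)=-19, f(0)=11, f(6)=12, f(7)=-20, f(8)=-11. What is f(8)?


Reading from the table at x = 8

-11


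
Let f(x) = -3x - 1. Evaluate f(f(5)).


f(5) = -16
f(-16) = 47

47


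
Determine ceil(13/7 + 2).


4


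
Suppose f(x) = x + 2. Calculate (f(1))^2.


f(1) = 3
(3)^2 = 9

9


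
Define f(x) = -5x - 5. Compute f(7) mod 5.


f(7) = -40
-40 mod 5 = 0

0


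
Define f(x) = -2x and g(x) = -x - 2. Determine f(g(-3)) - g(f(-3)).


f(g(-3)) = -2
g(f(-3)) = -8
Difference = 6

6


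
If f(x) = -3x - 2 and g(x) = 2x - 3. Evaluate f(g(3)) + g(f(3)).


f(g(3)) = -11
g(f(3)) = -25
Sum = -36

-36


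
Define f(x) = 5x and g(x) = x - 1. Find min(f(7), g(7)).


f(7) = 35
g(7) = 6
min = 6

6


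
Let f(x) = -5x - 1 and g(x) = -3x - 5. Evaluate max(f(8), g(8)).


f(8) = -41
g(8) = -29
max = -29

-29


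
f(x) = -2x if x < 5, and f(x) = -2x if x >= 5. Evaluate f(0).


0 satisfies x < 5
f(0) = 0

0


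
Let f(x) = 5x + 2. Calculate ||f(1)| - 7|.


f(1) = 7
|7| = 7
|7 - 7| = 0

0


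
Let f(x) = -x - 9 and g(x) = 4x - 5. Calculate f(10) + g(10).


f(10) = -19
g(10) = 35
Sum = 16

16


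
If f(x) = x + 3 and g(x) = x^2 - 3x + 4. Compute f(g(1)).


g(1) = 2
f(2) = 5

5


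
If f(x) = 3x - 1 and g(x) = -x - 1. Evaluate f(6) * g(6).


f(6) = 17
g(6) = -7
Product = -119

-119


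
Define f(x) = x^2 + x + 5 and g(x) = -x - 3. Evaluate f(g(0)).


g(0) = -3
f(-3) = 1*(-3)^2 + 1*(-3) + 5 = 11

11


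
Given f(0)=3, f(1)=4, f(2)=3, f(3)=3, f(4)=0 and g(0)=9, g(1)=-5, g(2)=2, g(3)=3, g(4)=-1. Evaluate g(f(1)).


f(1) = 4
g(4) = -1

-1


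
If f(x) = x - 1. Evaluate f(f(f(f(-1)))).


f(-1) = -2
f(-2) = -3
f(-3) = -4
f(-4) = -5

-5


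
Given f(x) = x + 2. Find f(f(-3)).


1


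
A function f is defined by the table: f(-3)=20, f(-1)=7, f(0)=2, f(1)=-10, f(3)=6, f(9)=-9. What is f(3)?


Reading from the table at x = 3

6


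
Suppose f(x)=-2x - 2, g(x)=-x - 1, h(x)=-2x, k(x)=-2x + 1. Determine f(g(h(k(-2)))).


k(-2) = 5
h(5) = -10
g(-10) = 9
f(9) = -20

-20


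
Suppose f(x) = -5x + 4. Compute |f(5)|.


f(5) = -21
|-21| = 21

21


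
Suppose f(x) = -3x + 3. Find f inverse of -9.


Solve -3x + 3 = -9
x = (-9 - 3) / (-3) = 4

4


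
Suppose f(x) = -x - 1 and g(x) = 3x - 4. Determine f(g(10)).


g(10) = 26
f(26) = -27

-27


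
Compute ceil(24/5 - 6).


-1


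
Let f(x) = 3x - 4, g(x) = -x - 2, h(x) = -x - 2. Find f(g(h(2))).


h(2) = -4
g(-4) = 2
f(2) = 2

2


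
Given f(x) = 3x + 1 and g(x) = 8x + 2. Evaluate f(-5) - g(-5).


f(-5) = -14
g(-5) = -38
Difference = 24

24


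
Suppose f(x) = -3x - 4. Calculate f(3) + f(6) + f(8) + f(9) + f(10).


f(3) = -13
f(6) = -22
f(8) = -28
f(9) = -31
f(10) = -34
Sum = -128

-128


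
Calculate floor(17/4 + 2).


17/4 = 4.25
4.25 + 2 = 6.25
floor(6.25) = 6

6


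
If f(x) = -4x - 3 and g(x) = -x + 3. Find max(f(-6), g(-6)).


f(-6) = 21
g(-6) = 9
max = 21

21


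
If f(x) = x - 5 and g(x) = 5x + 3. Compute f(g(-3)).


g(-3) = -12
f(-12) = -17

-17


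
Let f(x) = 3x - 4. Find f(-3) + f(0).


f(-3) = -13
f(0) = -4
Sum = -17

-17


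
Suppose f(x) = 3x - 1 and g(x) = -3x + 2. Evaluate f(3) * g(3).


f(3) = 8
g(3) = -7
Product = -56

-56


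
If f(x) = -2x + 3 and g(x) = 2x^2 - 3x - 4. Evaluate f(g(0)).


g(0) = -4
f(-4) = 11

11


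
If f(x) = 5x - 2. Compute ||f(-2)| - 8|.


4


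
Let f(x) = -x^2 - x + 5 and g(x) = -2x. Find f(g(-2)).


-15


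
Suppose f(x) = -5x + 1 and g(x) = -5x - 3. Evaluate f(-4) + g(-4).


f(-4) = 21
g(-4) = 17
Sum = 38

38


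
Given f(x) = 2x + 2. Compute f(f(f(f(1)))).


f(1) = 4
f(4) = 10
f(10) = 22
f(22) = 46

46


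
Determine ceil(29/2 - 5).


29/2 = 14.5
14.5 - 5 = 9.5
ceil(9.5) = 10

10


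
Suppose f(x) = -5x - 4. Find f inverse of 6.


Solve -5x - 4 = 6
x = (6 + 4) / (-5) = -2

-2


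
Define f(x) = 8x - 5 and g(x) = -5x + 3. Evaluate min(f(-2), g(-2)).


-21


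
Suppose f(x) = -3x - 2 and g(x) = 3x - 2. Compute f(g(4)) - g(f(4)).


f(g(4)) = -32
g(f(4)) = -44
Difference = 12

12


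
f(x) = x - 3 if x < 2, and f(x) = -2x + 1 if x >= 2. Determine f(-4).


-4 satisfies x < 2
f(-4) = -7

-7


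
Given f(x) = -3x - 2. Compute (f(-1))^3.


f(-1) = 1
(1)^3 = 1

1


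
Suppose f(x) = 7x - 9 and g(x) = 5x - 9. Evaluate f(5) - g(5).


f(5) = 26
g(5) = 16
Difference = 10

10


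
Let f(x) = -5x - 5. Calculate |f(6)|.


f(6) = -35
|-35| = 35

35


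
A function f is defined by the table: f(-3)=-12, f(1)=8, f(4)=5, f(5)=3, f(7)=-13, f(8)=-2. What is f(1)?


Reading from the table at x = 1

8


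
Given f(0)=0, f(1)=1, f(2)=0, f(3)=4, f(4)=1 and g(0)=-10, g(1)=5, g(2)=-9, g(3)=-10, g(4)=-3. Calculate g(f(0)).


f(0) = 0
g(0) = -10

-10


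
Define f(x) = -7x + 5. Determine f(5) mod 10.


f(5) = -30
-30 mod 10 = 0

0


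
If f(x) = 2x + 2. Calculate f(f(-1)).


2


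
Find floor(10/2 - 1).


10/2 = 5
5 - 1 = 4
floor(4) = 4

4


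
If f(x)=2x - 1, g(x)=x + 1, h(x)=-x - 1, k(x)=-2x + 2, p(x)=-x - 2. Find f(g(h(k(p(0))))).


p(0) = -2
k(-2) = 6
h(6) = -7
g(-7) = -6
f(-6) = -13

-13


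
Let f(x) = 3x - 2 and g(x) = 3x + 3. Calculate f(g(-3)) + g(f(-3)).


f(g(-3)) = -20
g(f(-3)) = -30
Sum = -50

-50


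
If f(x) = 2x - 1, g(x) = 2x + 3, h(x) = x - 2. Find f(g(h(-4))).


h(-4) = -6
g(-6) = -9
f(-9) = -19

-19


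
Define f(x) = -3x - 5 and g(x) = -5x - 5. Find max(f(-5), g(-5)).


20


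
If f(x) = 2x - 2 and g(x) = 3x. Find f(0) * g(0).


f(0) = -2
g(0) = 0
Product = 0

0


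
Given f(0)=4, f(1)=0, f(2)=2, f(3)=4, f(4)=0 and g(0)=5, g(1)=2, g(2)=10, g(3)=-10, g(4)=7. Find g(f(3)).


f(3) = 4
g(4) = 7

7


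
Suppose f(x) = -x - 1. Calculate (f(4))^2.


f(4) = -5
(-5)^2 = 25

25


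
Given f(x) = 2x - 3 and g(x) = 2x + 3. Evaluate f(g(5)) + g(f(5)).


f(g(5)) = 23
g(f(5)) = 17
Sum = 40

40


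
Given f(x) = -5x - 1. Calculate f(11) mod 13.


f(11) = -56
-56 mod 13 = 9

9


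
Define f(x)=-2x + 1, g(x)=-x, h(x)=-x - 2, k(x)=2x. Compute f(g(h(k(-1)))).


k(-1) = -2
h(-2) = 0
g(0) = 0
f(0) = 1

1


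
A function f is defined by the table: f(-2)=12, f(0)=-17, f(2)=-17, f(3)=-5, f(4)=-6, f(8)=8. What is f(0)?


Reading from the table at x = 0

-17


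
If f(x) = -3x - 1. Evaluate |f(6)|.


f(6) = -19
|-19| = 19

19


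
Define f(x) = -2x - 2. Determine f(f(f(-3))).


18


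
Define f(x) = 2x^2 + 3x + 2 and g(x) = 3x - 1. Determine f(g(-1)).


g(-1) = -4
f(-4) = 2*(-4)^2 + 3*(-4) + 2 = 22

22


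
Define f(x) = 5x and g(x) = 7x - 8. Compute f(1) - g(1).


6


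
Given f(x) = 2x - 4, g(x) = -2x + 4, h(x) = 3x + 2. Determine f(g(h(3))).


h(3) = 11
g(11) = -18
f(-18) = -40

-40


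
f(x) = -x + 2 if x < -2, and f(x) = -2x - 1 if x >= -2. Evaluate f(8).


8 satisfies x >= -2
f(8) = -17

-17


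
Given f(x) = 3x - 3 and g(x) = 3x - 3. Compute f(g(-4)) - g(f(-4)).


f(g(-4)) = -48
g(f(-4)) = -48
Difference = 0

0


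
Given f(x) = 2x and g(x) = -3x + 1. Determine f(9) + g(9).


f(9) = 18
g(9) = -26
Sum = -8

-8


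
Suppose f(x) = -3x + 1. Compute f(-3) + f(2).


5


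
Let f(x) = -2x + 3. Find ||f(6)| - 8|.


f(6) = -9
|-9| = 9
|9 - 8| = 1

1


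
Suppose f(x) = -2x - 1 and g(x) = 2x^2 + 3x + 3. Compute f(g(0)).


g(0) = 3
f(3) = -7

-7


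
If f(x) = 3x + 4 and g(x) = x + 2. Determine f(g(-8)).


-14


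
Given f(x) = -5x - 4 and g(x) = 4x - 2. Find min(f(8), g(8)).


f(8) = -44
g(8) = 30
min = -44

-44


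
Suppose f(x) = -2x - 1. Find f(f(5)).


21


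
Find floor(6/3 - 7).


6/3 = 2
2 - 7 = -5
floor(-5) = -5

-5


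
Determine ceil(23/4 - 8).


23/4 = 5.75
5.75 - 8 = -2.25
ceil(-2.25) = -2

-2


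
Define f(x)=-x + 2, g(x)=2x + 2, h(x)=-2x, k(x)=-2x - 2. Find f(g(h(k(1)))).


-16


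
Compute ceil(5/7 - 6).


-5


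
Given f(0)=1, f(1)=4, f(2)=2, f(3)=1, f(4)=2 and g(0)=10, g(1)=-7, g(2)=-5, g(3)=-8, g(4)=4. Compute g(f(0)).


f(0) = 1
g(1) = -7

-7


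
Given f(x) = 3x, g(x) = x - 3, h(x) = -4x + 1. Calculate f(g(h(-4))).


42


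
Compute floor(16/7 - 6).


-4


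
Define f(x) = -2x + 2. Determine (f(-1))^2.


f(-1) = 4
(4)^2 = 16

16


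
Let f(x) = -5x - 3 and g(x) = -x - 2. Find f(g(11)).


g(11) = -13
f(-13) = 62

62


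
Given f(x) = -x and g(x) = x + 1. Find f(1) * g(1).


f(1) = -1
g(1) = 2
Product = -2

-2


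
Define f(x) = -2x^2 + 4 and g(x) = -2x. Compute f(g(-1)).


g(-1) = 2
f(2) = (-2)*(2)^2 + 4 = -4

-4


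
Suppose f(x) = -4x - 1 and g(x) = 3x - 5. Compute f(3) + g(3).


f(3) = -13
g(3) = 4
Sum = -9

-9


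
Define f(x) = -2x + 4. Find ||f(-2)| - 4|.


f(-2) = 8
|8| = 8
|8 - 4| = 4

4


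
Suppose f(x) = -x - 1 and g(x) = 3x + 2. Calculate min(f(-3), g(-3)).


f(-3) = 2
g(-3) = -7
min = -7

-7


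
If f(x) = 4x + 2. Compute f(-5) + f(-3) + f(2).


f(-5) = -18
f(-3) = -10
f(2) = 10
Sum = -18

-18


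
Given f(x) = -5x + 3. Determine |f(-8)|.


f(-8) = 43
|43| = 43

43


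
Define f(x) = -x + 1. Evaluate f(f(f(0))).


f(0) = 1
f(1) = 0
f(0) = 1

1


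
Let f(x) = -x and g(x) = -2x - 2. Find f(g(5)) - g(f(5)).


4


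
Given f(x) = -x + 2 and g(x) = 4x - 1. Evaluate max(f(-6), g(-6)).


f(-6) = 8
g(-6) = -25
max = 8

8


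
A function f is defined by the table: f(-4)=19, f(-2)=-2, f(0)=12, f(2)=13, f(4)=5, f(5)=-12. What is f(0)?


Reading from the table at x = 0

12


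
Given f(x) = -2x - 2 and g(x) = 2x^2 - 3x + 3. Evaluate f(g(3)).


g(3) = 12
f(12) = -26

-26


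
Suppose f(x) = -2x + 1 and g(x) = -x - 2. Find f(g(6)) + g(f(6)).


26


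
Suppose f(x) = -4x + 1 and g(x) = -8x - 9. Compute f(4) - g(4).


f(4) = -15
g(4) = -41
Difference = 26

26


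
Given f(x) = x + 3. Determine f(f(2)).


f(2) = 5
f(5) = 8

8


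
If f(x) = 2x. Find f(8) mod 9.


f(8) = 16
16 mod 9 = 7

7


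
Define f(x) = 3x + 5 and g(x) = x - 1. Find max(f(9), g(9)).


f(9) = 32
g(9) = 8
max = 32

32


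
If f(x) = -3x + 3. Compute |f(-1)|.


f(-1) = 6
|6| = 6

6


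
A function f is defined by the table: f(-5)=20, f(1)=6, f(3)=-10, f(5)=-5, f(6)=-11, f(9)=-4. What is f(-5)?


Reading from the table at x = -5

20


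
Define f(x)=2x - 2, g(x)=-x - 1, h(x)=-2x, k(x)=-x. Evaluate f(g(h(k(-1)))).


k(-1) = 1
h(1) = -2
g(-2) = 1
f(1) = 0

0


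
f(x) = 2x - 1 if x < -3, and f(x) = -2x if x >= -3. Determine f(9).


9 satisfies x >= -3
f(9) = -18

-18


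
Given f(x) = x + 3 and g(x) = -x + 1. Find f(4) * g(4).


f(4) = 7
g(4) = -3
Product = -21

-21


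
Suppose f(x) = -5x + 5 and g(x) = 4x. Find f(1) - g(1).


-4


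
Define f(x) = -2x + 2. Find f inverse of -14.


8


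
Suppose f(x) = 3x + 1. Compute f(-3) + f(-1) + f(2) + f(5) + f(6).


f(-3) = -8
f(-1) = -2
f(2) = 7
f(5) = 16
f(6) = 19
Sum = 32

32


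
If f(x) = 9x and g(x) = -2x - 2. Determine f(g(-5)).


g(-5) = 8
f(8) = 72

72


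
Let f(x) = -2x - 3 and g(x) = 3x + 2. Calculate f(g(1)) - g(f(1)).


f(g(1)) = -13
g(f(1)) = -13
Difference = 0

0


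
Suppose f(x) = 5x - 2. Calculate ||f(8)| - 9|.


f(8) = 38
|38| = 38
|38 - 9| = 29

29


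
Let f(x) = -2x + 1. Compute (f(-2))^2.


f(-2) = 5
(5)^2 = 25

25


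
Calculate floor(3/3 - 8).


3/3 = 1
1 - 8 = -7
floor(-7) = -7

-7


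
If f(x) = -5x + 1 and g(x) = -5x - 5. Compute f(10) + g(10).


f(10) = -49
g(10) = -55
Sum = -104

-104


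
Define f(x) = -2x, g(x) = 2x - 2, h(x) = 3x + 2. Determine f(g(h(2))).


h(2) = 8
g(8) = 14
f(14) = -28

-28


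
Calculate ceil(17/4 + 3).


8


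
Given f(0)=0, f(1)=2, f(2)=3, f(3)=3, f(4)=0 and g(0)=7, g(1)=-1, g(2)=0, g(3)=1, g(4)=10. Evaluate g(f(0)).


f(0) = 0
g(0) = 7

7


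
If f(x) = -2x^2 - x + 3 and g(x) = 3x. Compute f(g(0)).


g(0) = 0
f(0) = (-2)*(0)^2 - 1*(0) + 3 = 3

3


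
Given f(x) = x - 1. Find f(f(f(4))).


f(4) = 3
f(3) = 2
f(2) = 1

1


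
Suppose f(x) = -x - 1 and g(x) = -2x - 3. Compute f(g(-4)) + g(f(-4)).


-15


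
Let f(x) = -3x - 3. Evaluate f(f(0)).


f(0) = -3
f(-3) = 6

6


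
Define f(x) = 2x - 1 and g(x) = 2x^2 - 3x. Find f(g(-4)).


g(-4) = 44
f(44) = 87

87


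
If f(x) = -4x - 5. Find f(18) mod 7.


f(18) = -77
-77 mod 7 = 0

0


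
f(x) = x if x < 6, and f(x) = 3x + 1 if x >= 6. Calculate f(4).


4 satisfies x < 6
f(4) = 4

4


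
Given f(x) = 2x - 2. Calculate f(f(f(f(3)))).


f(3) = 4
f(4) = 6
f(6) = 10
f(10) = 18

18


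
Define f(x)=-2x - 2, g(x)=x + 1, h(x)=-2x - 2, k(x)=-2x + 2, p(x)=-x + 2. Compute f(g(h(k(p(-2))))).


p(-2) = 4
k(4) = -6
h(-6) = 10
g(10) = 11
f(11) = -24

-24


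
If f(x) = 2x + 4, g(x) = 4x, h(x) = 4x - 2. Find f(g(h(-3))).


h(-3) = -14
g(-14) = -56
f(-56) = -108

-108


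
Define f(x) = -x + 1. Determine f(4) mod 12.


f(4) = -3
-3 mod 12 = 9

9


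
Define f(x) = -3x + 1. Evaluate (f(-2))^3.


343


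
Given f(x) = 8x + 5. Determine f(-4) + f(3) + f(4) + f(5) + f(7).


f(-4) = -27
f(3) = 29
f(4) = 37
f(5) = 45
f(7) = 61
Sum = 145

145


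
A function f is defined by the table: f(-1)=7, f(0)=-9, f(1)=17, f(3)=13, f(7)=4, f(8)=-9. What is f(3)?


13


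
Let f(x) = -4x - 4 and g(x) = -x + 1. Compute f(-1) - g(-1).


-2


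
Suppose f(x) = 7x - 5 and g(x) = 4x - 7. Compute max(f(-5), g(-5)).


-27


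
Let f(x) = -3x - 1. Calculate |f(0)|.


f(0) = -1
|-1| = 1

1


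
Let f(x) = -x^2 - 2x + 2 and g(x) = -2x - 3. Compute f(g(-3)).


g(-3) = 3
f(3) = (-1)*(3)^2 - 2*(3) + 2 = -13

-13


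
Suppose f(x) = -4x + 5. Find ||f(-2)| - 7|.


6


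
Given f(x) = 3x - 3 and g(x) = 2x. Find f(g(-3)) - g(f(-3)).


f(g(-3)) = -21
g(f(-3)) = -24
Difference = 3

3


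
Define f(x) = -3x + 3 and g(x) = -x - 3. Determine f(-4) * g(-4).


f(-4) = 15
g(-4) = 1
Product = 15

15


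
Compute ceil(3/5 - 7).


-6


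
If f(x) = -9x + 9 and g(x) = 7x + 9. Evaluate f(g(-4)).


g(-4) = -19
f(-19) = 180

180


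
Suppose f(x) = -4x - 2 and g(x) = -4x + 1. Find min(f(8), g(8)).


-34


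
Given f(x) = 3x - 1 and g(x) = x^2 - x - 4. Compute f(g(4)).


g(4) = 8
f(8) = 23

23


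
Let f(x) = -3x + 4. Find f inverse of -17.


Solve -3x + 4 = -17
x = (-17 - 4) / (-3) = 7

7


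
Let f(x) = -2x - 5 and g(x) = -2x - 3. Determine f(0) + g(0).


f(0) = -5
g(0) = -3
Sum = -8

-8


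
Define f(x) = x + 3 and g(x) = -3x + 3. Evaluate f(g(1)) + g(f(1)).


-6


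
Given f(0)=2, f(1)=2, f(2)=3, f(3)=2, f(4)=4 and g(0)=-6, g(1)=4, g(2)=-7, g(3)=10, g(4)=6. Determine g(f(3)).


f(3) = 2
g(2) = -7

-7


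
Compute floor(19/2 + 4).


19/2 = 9.5
9.5 + 4 = 13.5
floor(13.5) = 13

13


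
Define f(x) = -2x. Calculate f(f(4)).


f(4) = -8
f(-8) = 16

16


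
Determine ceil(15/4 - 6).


15/4 = 3.75
3.75 - 6 = -2.25
ceil(-2.25) = -2

-2


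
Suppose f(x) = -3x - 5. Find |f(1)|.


8


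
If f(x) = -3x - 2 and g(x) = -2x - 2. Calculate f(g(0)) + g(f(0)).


f(g(0)) = 4
g(f(0)) = 2
Sum = 6

6


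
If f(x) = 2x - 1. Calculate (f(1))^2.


1


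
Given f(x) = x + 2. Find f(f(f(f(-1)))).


f(-1) = 1
f(1) = 3
f(3) = 5
f(5) = 7

7


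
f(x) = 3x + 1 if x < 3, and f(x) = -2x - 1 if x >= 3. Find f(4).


4 satisfies x >= 3
f(4) = -9

-9


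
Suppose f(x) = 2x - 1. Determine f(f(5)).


f(5) = 9
f(9) = 17

17


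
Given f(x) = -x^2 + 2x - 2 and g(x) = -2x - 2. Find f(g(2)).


g(2) = -6
f(-6) = (-1)*(-6)^2 + 2*(-6) - 2 = -50

-50


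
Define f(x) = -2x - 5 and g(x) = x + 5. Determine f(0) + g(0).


0


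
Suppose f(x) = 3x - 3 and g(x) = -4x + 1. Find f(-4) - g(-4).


-32


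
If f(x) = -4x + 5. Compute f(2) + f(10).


f(2) = -3
f(10) = -35
Sum = -38

-38


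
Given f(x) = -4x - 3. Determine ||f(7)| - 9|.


f(7) = -31
|-31| = 31
|31 - 9| = 22

22


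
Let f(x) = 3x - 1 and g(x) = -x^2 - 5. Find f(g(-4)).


g(-4) = -21
f(-21) = -64

-64


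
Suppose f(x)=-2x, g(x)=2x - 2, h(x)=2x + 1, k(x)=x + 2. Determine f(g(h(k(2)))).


k(2) = 4
h(4) = 9
g(9) = 16
f(16) = -32

-32


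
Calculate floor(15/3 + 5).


15/3 = 5
5 + 5 = 10
floor(10) = 10

10


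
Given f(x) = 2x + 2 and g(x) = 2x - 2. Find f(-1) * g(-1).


0


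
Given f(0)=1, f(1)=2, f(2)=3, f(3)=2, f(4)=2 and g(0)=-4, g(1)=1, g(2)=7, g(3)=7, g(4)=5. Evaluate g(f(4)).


f(4) = 2
g(2) = 7

7


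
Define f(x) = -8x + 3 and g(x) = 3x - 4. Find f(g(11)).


g(11) = 29
f(29) = -229

-229


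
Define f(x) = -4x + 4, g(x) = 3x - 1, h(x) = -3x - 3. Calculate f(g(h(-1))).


h(-1) = 0
g(0) = -1
f(-1) = 8

8


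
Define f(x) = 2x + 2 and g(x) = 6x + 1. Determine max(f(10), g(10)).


f(10) = 22
g(10) = 61
max = 61

61


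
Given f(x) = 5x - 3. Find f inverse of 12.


Solve 5x - 3 = 12
x = (12 + 3) / 5 = 3

3


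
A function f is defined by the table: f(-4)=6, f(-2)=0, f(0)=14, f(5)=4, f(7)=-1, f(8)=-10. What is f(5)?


Reading from the table at x = 5

4


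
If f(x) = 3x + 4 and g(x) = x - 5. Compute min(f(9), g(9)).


4


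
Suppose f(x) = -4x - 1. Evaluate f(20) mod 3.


0


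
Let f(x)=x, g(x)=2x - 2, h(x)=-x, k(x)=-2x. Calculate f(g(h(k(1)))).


k(1) = -2
h(-2) = 2
g(2) = 2
f(2) = 2

2


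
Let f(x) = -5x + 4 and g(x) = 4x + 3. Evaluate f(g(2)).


g(2) = 11
f(11) = -51

-51


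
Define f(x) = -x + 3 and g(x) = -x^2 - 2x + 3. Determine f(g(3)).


g(3) = -12
f(-12) = 15

15


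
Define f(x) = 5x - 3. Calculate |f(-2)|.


f(-2) = -13
|-13| = 13

13


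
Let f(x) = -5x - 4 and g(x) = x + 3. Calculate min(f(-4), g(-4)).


f(-4) = 16
g(-4) = -1
min = -1

-1


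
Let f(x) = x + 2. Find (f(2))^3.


64


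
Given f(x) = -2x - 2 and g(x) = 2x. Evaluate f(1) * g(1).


f(1) = -4
g(1) = 2
Product = -8

-8


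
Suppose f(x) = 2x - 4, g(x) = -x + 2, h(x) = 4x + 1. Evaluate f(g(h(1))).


h(1) = 5
g(5) = -3
f(-3) = -10

-10


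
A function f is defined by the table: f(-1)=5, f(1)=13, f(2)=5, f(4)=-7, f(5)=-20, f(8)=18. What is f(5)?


Reading from the table at x = 5

-20


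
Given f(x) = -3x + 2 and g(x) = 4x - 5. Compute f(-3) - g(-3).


f(-3) = 11
g(-3) = -17
Difference = 28

28


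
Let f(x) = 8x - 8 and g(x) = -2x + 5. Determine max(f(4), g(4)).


f(4) = 24
g(4) = -3
max = 24

24


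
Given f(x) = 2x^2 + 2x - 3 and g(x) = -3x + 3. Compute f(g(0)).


g(0) = 3
f(3) = 2*(3)^2 + 2*(3) - 3 = 21

21


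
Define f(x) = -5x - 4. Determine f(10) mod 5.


f(10) = -54
-54 mod 5 = 1

1


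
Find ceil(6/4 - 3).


6/4 = 1.5
1.5 - 3 = -1.5
ceil(-1.5) = -1

-1


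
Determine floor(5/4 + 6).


5/4 = 1.25
1.25 + 6 = 7.25
floor(7.25) = 7

7


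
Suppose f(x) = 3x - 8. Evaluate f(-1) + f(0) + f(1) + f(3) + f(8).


f(-1) = -11
f(0) = -8
f(1) = -5
f(3) = 1
f(8) = 16
Sum = -7

-7


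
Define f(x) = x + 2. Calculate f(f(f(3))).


9


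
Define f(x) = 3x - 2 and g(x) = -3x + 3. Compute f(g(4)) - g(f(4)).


f(g(4)) = -29
g(f(4)) = -27
Difference = -2

-2


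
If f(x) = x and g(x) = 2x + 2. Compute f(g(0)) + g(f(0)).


f(g(0)) = 2
g(f(0)) = 2
Sum = 4

4


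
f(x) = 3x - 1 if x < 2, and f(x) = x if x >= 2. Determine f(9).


9 satisfies x >= 2
f(9) = 9

9


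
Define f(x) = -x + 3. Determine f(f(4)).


f(4) = -1
f(-1) = 4

4


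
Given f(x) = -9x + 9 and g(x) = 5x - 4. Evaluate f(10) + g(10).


f(10) = -81
g(10) = 46
Sum = -35

-35


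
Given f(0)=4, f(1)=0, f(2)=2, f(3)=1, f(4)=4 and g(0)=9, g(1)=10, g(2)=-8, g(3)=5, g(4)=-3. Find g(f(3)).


f(3) = 1
g(1) = 10

10


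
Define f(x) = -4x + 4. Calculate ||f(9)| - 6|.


26


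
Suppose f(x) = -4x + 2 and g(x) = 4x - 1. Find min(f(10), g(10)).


f(10) = -38
g(10) = 39
min = -38

-38


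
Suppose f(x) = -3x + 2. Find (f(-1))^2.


25


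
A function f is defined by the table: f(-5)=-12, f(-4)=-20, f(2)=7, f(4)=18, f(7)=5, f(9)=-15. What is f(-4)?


-20


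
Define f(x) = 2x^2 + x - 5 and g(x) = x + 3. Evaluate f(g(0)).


16


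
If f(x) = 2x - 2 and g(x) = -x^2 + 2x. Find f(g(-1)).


g(-1) = -3
f(-3) = -8

-8


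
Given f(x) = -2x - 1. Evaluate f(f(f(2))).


f(2) = -5
f(-5) = 9
f(9) = -19

-19


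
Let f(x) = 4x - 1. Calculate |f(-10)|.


41


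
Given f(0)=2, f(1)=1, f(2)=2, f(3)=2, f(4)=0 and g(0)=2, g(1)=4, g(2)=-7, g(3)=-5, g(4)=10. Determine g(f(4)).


f(4) = 0
g(0) = 2

2


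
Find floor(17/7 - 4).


17/7 = 2.4286
2.4286 - 4 = -1.5714
floor(-1.5714) = -2

-2


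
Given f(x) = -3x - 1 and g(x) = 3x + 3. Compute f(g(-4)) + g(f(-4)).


f(g(-4)) = 26
g(f(-4)) = 36
Sum = 62

62


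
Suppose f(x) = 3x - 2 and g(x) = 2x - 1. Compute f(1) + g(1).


f(1) = 1
g(1) = 1
Sum = 2

2


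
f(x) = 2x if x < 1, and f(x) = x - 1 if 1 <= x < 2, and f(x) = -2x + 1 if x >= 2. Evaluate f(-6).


-6 satisfies x < 1
f(-6) = -12

-12


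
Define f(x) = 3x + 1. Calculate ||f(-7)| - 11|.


f(-7) = -20
|-20| = 20
|20 - 11| = 9

9


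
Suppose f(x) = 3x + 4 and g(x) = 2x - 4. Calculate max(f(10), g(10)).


34


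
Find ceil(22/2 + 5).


22/2 = 11
11 + 5 = 16
ceil(16) = 16

16


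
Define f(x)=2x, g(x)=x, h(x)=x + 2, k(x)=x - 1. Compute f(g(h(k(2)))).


k(2) = 1
h(1) = 3
g(3) = 3
f(3) = 6

6


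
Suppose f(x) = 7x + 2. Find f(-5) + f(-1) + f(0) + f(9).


f(-5) = -33
f(-1) = -5
f(0) = 2
f(9) = 65
Sum = 29

29


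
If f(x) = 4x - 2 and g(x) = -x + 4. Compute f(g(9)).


g(9) = -5
f(-5) = -22

-22


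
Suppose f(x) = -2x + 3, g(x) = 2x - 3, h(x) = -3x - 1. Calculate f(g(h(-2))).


h(-2) = 5
g(5) = 7
f(7) = -11

-11


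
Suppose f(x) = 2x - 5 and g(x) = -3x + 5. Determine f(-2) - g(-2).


-20


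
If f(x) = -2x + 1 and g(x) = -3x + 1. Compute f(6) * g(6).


f(6) = -11
g(6) = -17
Product = 187

187


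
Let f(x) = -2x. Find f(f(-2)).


f(-2) = 4
f(4) = -8

-8


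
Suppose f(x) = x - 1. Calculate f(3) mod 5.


f(3) = 2
2 mod 5 = 2

2


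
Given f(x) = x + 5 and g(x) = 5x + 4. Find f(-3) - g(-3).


f(-3) = 2
g(-3) = -11
Difference = 13

13


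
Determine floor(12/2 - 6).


12/2 = 6
6 - 6 = 0
floor(0) = 0

0


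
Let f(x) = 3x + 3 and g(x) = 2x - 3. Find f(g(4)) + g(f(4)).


f(g(4)) = 18
g(f(4)) = 27
Sum = 45

45


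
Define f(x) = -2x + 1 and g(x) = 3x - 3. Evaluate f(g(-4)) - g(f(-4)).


f(g(-4)) = 31
g(f(-4)) = 24
Difference = 7

7


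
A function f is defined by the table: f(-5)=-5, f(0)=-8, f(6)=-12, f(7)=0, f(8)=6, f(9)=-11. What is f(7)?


Reading from the table at x = 7

0


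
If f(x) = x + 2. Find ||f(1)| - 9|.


f(1) = 3
|3| = 3
|3 - 9| = 6

6


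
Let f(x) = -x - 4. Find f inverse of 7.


Solve -x - 4 = 7
x = (7 + 4) / (-1) = -11

-11


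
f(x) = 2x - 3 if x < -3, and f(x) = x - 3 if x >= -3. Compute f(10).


10 satisfies x >= -3
f(10) = 7

7


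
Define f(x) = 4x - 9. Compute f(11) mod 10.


f(11) = 35
35 mod 10 = 5

5


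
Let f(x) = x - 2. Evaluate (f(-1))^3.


f(-1) = -3
(-3)^3 = -27

-27


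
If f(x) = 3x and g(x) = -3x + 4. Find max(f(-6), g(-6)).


f(-6) = -18
g(-6) = 22
max = 22

22


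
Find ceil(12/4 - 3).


12/4 = 3
3 - 3 = 0
ceil(0) = 0

0


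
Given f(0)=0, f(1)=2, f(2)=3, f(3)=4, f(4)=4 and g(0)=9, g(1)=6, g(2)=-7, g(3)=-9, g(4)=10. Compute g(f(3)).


f(3) = 4
g(4) = 10

10


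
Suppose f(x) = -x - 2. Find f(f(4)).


f(4) = -6
f(-6) = 4

4


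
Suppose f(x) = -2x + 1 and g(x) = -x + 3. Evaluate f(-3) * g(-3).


f(-3) = 7
g(-3) = 6
Product = 42

42


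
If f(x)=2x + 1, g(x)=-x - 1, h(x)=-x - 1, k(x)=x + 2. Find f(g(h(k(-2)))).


1


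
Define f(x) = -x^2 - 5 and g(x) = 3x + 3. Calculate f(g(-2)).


g(-2) = -3
f(-3) = (-1)*(-3)^2 - 5 = -14

-14


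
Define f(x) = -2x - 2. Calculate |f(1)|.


4


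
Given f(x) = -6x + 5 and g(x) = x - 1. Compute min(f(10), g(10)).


f(10) = -55
g(10) = 9
min = -55

-55


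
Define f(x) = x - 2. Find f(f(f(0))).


f(0) = -2
f(-2) = -4
f(-4) = -6

-6


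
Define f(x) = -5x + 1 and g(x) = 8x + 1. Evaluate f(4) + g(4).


14


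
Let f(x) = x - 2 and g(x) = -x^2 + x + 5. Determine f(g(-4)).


-17


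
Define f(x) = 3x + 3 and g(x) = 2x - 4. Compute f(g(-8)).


g(-8) = -20
f(-20) = -57

-57


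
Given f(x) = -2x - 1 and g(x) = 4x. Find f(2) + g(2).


f(2) = -5
g(2) = 8
Sum = 3

3


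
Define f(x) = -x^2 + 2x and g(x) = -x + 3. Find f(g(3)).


g(3) = 0
f(0) = (-1)*(0)^2 + 2*(0) = 0

0


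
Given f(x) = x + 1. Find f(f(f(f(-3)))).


1


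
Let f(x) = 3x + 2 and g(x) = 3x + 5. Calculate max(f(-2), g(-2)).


-1


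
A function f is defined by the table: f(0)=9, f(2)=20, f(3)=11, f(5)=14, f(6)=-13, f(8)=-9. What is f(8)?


-9


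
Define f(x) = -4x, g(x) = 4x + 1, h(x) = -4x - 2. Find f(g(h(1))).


92


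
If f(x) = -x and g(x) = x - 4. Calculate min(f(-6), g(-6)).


-10


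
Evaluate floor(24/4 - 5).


24/4 = 6
6 - 5 = 1
floor(1) = 1

1


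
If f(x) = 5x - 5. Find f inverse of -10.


Solve 5x - 5 = -10
x = (-10 + 5) / 5 = -1

-1


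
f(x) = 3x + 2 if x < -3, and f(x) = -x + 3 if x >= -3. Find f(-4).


-10


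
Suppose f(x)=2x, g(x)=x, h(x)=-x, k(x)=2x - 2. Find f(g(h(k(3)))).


k(3) = 4
h(4) = -4
g(-4) = -4
f(-4) = -8

-8


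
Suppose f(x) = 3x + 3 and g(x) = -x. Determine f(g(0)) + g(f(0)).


f(g(0)) = 3
g(f(0)) = -3
Sum = 0

0


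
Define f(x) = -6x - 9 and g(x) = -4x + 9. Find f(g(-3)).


-135


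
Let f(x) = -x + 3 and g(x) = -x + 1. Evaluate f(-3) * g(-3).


f(-3) = 6
g(-3) = 4
Product = 24

24


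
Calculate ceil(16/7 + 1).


4


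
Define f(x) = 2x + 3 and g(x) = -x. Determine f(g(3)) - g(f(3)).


f(g(3)) = -3
g(f(3)) = -9
Difference = 6

6


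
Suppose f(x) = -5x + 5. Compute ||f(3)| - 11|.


f(3) = -10
|-10| = 10
|10 - 11| = 1

1


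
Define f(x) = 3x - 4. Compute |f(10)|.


f(10) = 26
|26| = 26

26


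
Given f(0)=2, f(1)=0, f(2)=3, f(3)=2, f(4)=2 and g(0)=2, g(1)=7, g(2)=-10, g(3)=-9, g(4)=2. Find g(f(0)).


f(0) = 2
g(2) = -10

-10


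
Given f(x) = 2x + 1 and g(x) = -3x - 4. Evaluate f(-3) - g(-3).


f(-3) = -5
g(-3) = 5
Difference = -10

-10


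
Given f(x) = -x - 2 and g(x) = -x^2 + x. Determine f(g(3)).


g(3) = -6
f(-6) = 4

4


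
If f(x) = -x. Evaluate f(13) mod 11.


f(13) = -13
-13 mod 11 = 9

9


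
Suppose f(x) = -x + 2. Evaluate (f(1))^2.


f(1) = 1
(1)^2 = 1

1


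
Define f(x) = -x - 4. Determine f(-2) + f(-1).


f(-2) = -2
f(-1) = -3
Sum = -5

-5


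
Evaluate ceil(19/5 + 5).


9


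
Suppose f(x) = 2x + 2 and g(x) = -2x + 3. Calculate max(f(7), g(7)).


f(7) = 16
g(7) = -11
max = 16

16


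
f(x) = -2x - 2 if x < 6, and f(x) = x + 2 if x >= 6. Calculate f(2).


2 satisfies x < 6
f(2) = -6

-6


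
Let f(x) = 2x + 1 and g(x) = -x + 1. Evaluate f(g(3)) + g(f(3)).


f(g(3)) = -3
g(f(3)) = -6
Sum = -9

-9


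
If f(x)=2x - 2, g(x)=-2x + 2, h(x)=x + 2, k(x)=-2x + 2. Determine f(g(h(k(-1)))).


k(-1) = 4
h(4) = 6
g(6) = -10
f(-10) = -22

-22


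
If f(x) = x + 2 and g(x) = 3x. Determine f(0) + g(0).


2


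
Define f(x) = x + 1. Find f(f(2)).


4


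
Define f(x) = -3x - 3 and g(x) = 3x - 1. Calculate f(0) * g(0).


f(0) = -3
g(0) = -1
Product = 3

3


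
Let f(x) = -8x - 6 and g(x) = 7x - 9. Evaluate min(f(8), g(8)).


f(8) = -70
g(8) = 47
min = -70

-70


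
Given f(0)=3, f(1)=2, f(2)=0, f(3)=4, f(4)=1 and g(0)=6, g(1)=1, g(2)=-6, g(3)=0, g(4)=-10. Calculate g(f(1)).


f(1) = 2
g(2) = -6

-6


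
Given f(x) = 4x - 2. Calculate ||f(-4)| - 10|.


8


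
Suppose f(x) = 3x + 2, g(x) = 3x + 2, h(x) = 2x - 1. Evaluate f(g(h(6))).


107


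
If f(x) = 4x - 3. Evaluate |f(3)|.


f(3) = 9
|9| = 9

9


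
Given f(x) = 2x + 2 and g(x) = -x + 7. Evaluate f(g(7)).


g(7) = 0
f(0) = 2

2


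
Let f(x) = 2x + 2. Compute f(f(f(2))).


f(2) = 6
f(6) = 14
f(14) = 30

30
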